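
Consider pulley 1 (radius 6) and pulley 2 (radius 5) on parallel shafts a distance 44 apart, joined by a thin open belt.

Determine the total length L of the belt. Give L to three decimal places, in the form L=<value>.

L=122.580

open belt: β = asin((r2−r1)/C) = asin(-1/44) = -1.3023°
wrap1 = π − 2β = 182.6046°
wrap2 = π + 2β = 177.3954°
tangent length = C·cosβ = 43.9886
L = r1·wrap1 + r2·wrap2 + 2·C·cosβ = 6·3.1871 + 5·3.0961 + 2·43.9886 = 122.5802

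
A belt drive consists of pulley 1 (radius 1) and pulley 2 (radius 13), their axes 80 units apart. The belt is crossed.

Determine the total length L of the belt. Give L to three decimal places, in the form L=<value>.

L=206.439

crossed belt: β = asin((r1+r2)/C) = asin(14/80) = 10.0787°
wrap1 = wrap2 = π + 2β = 200.1573°
tangent length = C·cosβ = 78.7655
L = (r1+r2)·wrap + 2·C·cosβ = 14·3.4934 + 2·78.7655 = 206.4386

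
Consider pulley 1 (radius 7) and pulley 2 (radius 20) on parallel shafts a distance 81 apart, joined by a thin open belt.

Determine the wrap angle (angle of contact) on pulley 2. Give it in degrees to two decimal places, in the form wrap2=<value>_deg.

open belt: β = asin((r2−r1)/C) = asin(13/81) = 9.2356°
wrap1 = π − 2β = 161.5289°
wrap2 = π + 2β = 198.4711°

wrap2=198.47_deg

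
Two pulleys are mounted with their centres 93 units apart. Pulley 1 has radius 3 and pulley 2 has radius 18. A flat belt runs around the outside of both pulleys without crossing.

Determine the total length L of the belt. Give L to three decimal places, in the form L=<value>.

L=254.398

open belt: β = asin((r2−r1)/C) = asin(15/93) = 9.2818°
wrap1 = π − 2β = 161.4364°
wrap2 = π + 2β = 198.5636°
tangent length = C·cosβ = 91.7824
L = r1·wrap1 + r2·wrap2 + 2·C·cosβ = 3·2.8176 + 18·3.4656 + 2·91.7824 = 254.3981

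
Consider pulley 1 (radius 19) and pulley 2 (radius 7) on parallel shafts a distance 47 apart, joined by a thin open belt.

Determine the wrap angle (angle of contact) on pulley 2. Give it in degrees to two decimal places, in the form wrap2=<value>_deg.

open belt: β = asin((r2−r1)/C) = asin(-12/47) = -14.7925°
wrap1 = π − 2β = 209.5850°
wrap2 = π + 2β = 150.4150°

wrap2=150.42_deg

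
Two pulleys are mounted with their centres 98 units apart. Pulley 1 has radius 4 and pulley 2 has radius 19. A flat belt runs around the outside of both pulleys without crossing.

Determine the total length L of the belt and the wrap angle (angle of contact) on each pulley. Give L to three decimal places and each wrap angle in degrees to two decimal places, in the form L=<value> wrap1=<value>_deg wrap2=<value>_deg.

L=270.557 wrap1=162.39_deg wrap2=197.61_deg

open belt: β = asin((r2−r1)/C) = asin(15/98) = 8.8044°
wrap1 = π − 2β = 162.3913°
wrap2 = π + 2β = 197.6087°
tangent length = C·cosβ = 96.8452
L = r1·wrap1 + r2·wrap2 + 2·C·cosβ = 4·2.8343 + 19·3.4489 + 2·96.8452 = 270.5571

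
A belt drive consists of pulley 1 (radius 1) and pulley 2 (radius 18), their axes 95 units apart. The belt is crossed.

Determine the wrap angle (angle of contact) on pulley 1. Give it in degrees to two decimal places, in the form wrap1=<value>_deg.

crossed belt: β = asin((r1+r2)/C) = asin(19/95) = 11.5370°
wrap1 = wrap2 = π + 2β = 203.0739°

wrap1=203.07_deg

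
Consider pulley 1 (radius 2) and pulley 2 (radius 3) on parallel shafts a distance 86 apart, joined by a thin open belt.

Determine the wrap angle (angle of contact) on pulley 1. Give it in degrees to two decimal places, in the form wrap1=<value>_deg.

open belt: β = asin((r2−r1)/C) = asin(1/86) = 0.6662°
wrap1 = π − 2β = 178.6675°
wrap2 = π + 2β = 181.3325°

wrap1=178.67_deg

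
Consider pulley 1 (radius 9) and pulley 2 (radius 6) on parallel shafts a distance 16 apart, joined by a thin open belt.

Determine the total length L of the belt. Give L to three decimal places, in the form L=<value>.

L=79.688

open belt: β = asin((r2−r1)/C) = asin(-3/16) = -10.8069°
wrap1 = π − 2β = 201.6138°
wrap2 = π + 2β = 158.3862°
tangent length = C·cosβ = 15.7162
L = r1·wrap1 + r2·wrap2 + 2·C·cosβ = 9·3.5188 + 6·2.7644 + 2·15.7162 = 79.6881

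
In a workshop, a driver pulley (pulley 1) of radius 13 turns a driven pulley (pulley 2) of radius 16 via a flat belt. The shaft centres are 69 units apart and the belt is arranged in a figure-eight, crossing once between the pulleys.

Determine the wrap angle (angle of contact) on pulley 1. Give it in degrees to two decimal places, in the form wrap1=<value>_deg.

crossed belt: β = asin((r1+r2)/C) = asin(29/69) = 24.8529°
wrap1 = wrap2 = π + 2β = 229.7058°

wrap1=229.71_deg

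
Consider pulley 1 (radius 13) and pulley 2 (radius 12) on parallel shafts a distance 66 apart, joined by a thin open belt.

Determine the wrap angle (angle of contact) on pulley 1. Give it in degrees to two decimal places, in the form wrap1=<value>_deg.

wrap1=181.74_deg

open belt: β = asin((r2−r1)/C) = asin(-1/66) = -0.8682°
wrap1 = π − 2β = 181.7363°
wrap2 = π + 2β = 178.2637°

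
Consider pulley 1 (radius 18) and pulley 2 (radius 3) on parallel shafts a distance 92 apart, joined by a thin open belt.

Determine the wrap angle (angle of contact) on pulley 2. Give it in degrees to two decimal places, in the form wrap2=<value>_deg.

wrap2=161.23_deg

open belt: β = asin((r2−r1)/C) = asin(-15/92) = -9.3836°
wrap1 = π − 2β = 198.7672°
wrap2 = π + 2β = 161.2328°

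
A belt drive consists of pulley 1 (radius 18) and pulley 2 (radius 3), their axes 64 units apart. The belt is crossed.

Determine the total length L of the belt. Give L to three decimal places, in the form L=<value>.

L=200.928

crossed belt: β = asin((r1+r2)/C) = asin(21/64) = 19.1550°
wrap1 = wrap2 = π + 2β = 218.3100°
tangent length = C·cosβ = 60.4566
L = (r1+r2)·wrap + 2·C·cosβ = 21·3.8102 + 2·60.4566 = 200.9280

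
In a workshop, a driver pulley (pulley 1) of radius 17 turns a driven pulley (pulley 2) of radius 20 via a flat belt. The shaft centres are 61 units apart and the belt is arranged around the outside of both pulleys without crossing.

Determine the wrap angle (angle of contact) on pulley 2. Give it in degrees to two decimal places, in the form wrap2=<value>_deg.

open belt: β = asin((r2−r1)/C) = asin(3/61) = 2.8190°
wrap1 = π − 2β = 174.3621°
wrap2 = π + 2β = 185.6379°

wrap2=185.64_deg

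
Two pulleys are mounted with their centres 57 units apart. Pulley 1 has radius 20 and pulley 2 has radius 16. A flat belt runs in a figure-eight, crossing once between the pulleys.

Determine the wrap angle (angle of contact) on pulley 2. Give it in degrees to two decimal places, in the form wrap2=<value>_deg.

crossed belt: β = asin((r1+r2)/C) = asin(36/57) = 39.1667°
wrap1 = wrap2 = π + 2β = 258.3334°

wrap2=258.33_deg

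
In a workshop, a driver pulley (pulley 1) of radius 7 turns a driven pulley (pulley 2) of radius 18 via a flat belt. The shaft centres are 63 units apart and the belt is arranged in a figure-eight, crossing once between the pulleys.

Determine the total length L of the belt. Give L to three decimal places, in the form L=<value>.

crossed belt: β = asin((r1+r2)/C) = asin(25/63) = 23.3799°
wrap1 = wrap2 = π + 2β = 226.7597°
tangent length = C·cosβ = 57.8273
L = (r1+r2)·wrap + 2·C·cosβ = 25·3.9577 + 2·57.8273 = 214.5973

L=214.597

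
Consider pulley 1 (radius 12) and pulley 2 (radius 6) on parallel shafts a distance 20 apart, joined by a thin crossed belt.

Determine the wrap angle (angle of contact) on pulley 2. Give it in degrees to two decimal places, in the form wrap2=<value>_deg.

wrap2=308.32_deg

crossed belt: β = asin((r1+r2)/C) = asin(18/20) = 64.1581°
wrap1 = wrap2 = π + 2β = 308.3161°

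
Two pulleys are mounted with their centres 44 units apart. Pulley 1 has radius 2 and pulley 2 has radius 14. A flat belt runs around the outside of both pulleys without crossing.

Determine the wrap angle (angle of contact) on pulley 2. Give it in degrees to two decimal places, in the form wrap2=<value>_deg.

open belt: β = asin((r2−r1)/C) = asin(12/44) = 15.8266°
wrap1 = π − 2β = 148.3468°
wrap2 = π + 2β = 211.6532°

wrap2=211.65_deg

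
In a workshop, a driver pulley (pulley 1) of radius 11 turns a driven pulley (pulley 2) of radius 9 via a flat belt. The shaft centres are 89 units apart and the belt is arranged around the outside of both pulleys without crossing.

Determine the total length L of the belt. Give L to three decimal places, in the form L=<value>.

L=240.877

open belt: β = asin((r2−r1)/C) = asin(-2/89) = -1.2877°
wrap1 = π − 2β = 182.5753°
wrap2 = π + 2β = 177.4247°
tangent length = C·cosβ = 88.9775
L = r1·wrap1 + r2·wrap2 + 2·C·cosβ = 11·3.1865 + 9·3.0966 + 2·88.9775 = 240.8768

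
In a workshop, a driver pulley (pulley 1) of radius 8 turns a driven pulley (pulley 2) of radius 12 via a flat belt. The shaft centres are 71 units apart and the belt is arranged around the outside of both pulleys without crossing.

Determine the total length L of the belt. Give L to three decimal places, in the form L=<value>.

open belt: β = asin((r2−r1)/C) = asin(4/71) = 3.2296°
wrap1 = π − 2β = 173.5407°
wrap2 = π + 2β = 186.4593°
tangent length = C·cosβ = 70.8872
L = r1·wrap1 + r2·wrap2 + 2·C·cosβ = 8·3.0289 + 12·3.2543 + 2·70.8872 = 205.0573

L=205.057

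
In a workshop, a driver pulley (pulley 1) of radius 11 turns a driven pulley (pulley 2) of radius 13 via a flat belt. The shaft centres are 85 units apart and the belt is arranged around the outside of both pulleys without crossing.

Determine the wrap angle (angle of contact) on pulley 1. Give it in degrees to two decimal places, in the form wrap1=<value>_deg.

open belt: β = asin((r2−r1)/C) = asin(2/85) = 1.3483°
wrap1 = π − 2β = 177.3035°
wrap2 = π + 2β = 182.6965°

wrap1=177.30_deg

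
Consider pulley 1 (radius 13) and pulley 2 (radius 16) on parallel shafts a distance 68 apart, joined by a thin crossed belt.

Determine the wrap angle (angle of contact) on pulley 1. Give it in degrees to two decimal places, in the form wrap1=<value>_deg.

wrap1=230.49_deg

crossed belt: β = asin((r1+r2)/C) = asin(29/68) = 25.2438°
wrap1 = wrap2 = π + 2β = 230.4876°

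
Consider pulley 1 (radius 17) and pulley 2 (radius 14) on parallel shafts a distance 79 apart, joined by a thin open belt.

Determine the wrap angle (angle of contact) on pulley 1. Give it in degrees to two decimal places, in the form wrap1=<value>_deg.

wrap1=184.35_deg

open belt: β = asin((r2−r1)/C) = asin(-3/79) = -2.1763°
wrap1 = π − 2β = 184.3526°
wrap2 = π + 2β = 175.6474°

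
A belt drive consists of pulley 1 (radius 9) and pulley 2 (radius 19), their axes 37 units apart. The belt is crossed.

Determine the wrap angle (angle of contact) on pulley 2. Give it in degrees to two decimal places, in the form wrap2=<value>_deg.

wrap2=278.36_deg

crossed belt: β = asin((r1+r2)/C) = asin(28/37) = 49.1791°
wrap1 = wrap2 = π + 2β = 278.3582°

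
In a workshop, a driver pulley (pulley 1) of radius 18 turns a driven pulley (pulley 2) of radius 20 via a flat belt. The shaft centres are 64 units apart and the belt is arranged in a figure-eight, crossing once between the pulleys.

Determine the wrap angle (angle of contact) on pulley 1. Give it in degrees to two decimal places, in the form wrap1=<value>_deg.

crossed belt: β = asin((r1+r2)/C) = asin(38/64) = 36.4236°
wrap1 = wrap2 = π + 2β = 252.8471°

wrap1=252.85_deg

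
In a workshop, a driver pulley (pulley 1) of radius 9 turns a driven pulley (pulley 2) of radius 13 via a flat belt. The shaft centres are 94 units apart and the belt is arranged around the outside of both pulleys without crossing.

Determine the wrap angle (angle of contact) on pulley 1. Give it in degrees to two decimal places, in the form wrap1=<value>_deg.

open belt: β = asin((r2−r1)/C) = asin(4/94) = 2.4389°
wrap1 = π − 2β = 175.1223°
wrap2 = π + 2β = 184.8777°

wrap1=175.12_deg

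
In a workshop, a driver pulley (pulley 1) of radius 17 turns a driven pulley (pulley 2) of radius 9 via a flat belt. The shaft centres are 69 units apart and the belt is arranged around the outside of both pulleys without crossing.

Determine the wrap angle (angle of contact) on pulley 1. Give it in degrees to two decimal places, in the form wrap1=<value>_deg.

wrap1=193.32_deg

open belt: β = asin((r2−r1)/C) = asin(-8/69) = -6.6580°
wrap1 = π − 2β = 193.3159°
wrap2 = π + 2β = 166.6841°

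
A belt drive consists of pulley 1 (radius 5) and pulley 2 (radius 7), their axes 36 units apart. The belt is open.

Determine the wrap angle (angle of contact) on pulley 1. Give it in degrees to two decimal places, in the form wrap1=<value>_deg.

open belt: β = asin((r2−r1)/C) = asin(2/36) = 3.1847°
wrap1 = π − 2β = 173.6305°
wrap2 = π + 2β = 186.3695°

wrap1=173.63_deg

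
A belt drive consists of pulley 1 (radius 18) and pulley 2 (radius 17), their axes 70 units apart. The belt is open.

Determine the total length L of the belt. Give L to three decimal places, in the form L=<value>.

L=249.970

open belt: β = asin((r2−r1)/C) = asin(-1/70) = -0.8185°
wrap1 = π − 2β = 181.6371°
wrap2 = π + 2β = 178.3629°
tangent length = C·cosβ = 69.9929
L = r1·wrap1 + r2·wrap2 + 2·C·cosβ = 18·3.1702 + 17·3.1130 + 2·69.9929 = 249.9700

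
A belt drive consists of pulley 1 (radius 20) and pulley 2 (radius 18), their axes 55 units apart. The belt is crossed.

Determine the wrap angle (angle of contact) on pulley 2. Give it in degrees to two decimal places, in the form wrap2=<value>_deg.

wrap2=267.40_deg

crossed belt: β = asin((r1+r2)/C) = asin(38/55) = 43.7021°
wrap1 = wrap2 = π + 2β = 267.4042°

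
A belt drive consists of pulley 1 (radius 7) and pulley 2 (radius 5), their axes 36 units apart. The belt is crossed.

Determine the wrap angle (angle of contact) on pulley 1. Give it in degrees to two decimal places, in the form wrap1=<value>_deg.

wrap1=218.94_deg

crossed belt: β = asin((r1+r2)/C) = asin(12/36) = 19.4712°
wrap1 = wrap2 = π + 2β = 218.9424°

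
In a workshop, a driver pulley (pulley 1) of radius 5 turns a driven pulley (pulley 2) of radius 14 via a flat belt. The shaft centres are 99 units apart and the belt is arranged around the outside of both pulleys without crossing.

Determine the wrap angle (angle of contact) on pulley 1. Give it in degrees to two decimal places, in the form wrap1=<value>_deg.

wrap1=169.57_deg

open belt: β = asin((r2−r1)/C) = asin(9/99) = 5.2159°
wrap1 = π − 2β = 169.5682°
wrap2 = π + 2β = 190.4318°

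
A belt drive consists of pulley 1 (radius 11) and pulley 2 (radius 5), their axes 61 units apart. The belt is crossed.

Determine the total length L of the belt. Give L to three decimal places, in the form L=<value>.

crossed belt: β = asin((r1+r2)/C) = asin(16/61) = 15.2063°
wrap1 = wrap2 = π + 2β = 210.4126°
tangent length = C·cosβ = 58.8643
L = (r1+r2)·wrap + 2·C·cosβ = 16·3.6724 + 2·58.8643 = 176.4868

L=176.487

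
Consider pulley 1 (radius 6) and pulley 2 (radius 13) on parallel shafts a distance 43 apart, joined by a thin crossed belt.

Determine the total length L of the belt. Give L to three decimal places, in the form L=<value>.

L=154.231

crossed belt: β = asin((r1+r2)/C) = asin(19/43) = 26.2226°
wrap1 = wrap2 = π + 2β = 232.4453°
tangent length = C·cosβ = 38.5746
L = (r1+r2)·wrap + 2·C·cosβ = 19·4.0569 + 2·38.5746 = 154.2310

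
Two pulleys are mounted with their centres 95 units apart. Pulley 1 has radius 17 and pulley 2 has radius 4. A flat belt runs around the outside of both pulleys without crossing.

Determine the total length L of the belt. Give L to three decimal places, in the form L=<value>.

L=257.755

open belt: β = asin((r2−r1)/C) = asin(-13/95) = -7.8652°
wrap1 = π − 2β = 195.7303°
wrap2 = π + 2β = 164.2697°
tangent length = C·cosβ = 94.1063
L = r1·wrap1 + r2·wrap2 + 2·C·cosβ = 17·3.4161 + 4·2.8670 + 2·94.1063 = 257.7552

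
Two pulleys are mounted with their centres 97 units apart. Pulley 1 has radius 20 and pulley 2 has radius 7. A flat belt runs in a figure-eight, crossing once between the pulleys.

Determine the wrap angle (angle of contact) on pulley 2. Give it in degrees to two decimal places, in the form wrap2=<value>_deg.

crossed belt: β = asin((r1+r2)/C) = asin(27/97) = 16.1618°
wrap1 = wrap2 = π + 2β = 212.3236°

wrap2=212.32_deg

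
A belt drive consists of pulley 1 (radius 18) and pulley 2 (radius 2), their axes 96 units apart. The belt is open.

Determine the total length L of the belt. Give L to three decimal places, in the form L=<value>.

open belt: β = asin((r2−r1)/C) = asin(-16/96) = -9.5941°
wrap1 = π − 2β = 199.1881°
wrap2 = π + 2β = 160.8119°
tangent length = C·cosβ = 94.6573
L = r1·wrap1 + r2·wrap2 + 2·C·cosβ = 18·3.4765 + 2·2.8067 + 2·94.6573 = 257.5047

L=257.505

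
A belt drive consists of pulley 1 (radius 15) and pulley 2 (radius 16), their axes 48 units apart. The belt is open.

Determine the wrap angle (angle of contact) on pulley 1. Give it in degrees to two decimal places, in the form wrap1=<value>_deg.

open belt: β = asin((r2−r1)/C) = asin(1/48) = 1.1937°
wrap1 = π − 2β = 177.6125°
wrap2 = π + 2β = 182.3875°

wrap1=177.61_deg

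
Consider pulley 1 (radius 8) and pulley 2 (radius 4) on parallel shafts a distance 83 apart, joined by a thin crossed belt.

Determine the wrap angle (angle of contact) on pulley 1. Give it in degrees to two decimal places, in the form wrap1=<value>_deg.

wrap1=196.63_deg

crossed belt: β = asin((r1+r2)/C) = asin(12/83) = 8.3129°
wrap1 = wrap2 = π + 2β = 196.6257°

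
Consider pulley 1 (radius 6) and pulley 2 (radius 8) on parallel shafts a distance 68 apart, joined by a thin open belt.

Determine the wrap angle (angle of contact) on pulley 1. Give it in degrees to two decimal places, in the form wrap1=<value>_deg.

open belt: β = asin((r2−r1)/C) = asin(2/68) = 1.6854°
wrap1 = π − 2β = 176.6292°
wrap2 = π + 2β = 183.3708°

wrap1=176.63_deg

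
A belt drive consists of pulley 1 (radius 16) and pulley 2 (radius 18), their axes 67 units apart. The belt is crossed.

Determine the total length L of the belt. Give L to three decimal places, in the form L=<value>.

L=258.471

crossed belt: β = asin((r1+r2)/C) = asin(34/67) = 30.4950°
wrap1 = wrap2 = π + 2β = 240.9899°
tangent length = C·cosβ = 57.7321
L = (r1+r2)·wrap + 2·C·cosβ = 34·4.2061 + 2·57.7321 = 258.4706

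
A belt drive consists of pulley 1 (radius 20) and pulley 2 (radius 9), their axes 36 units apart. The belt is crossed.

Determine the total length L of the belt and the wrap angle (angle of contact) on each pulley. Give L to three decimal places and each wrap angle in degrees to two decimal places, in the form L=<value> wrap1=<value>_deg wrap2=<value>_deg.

crossed belt: β = asin((r1+r2)/C) = asin(29/36) = 53.6639°
wrap1 = wrap2 = π + 2β = 287.3279°
tangent length = C·cosβ = 21.3307
L = (r1+r2)·wrap + 2·C·cosβ = 29·5.0148 + 2·21.3307 = 188.0912

L=188.091 wrap1=287.33_deg wrap2=287.33_deg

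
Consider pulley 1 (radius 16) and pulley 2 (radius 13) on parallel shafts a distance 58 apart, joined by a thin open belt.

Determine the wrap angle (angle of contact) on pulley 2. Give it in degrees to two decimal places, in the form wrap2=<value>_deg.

open belt: β = asin((r2−r1)/C) = asin(-3/58) = -2.9649°
wrap1 = π − 2β = 185.9298°
wrap2 = π + 2β = 174.0702°

wrap2=174.07_deg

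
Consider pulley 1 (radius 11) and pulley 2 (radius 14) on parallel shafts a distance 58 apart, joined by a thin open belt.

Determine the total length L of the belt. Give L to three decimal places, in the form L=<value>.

open belt: β = asin((r2−r1)/C) = asin(3/58) = 2.9649°
wrap1 = π − 2β = 174.0702°
wrap2 = π + 2β = 185.9298°
tangent length = C·cosβ = 57.9224
L = r1·wrap1 + r2·wrap2 + 2·C·cosβ = 11·3.0381 + 14·3.2451 + 2·57.9224 = 194.6950

L=194.695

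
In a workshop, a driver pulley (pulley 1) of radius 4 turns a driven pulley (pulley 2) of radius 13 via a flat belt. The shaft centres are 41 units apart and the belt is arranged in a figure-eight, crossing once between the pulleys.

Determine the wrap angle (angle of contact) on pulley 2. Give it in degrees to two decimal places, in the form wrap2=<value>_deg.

wrap2=228.99_deg

crossed belt: β = asin((r1+r2)/C) = asin(17/41) = 24.4963°
wrap1 = wrap2 = π + 2β = 228.9926°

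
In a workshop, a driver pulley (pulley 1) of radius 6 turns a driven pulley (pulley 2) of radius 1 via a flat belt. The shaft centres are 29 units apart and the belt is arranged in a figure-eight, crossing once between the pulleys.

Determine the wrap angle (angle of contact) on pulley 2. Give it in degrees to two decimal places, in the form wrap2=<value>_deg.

wrap2=207.94_deg

crossed belt: β = asin((r1+r2)/C) = asin(7/29) = 13.9680°
wrap1 = wrap2 = π + 2β = 207.9359°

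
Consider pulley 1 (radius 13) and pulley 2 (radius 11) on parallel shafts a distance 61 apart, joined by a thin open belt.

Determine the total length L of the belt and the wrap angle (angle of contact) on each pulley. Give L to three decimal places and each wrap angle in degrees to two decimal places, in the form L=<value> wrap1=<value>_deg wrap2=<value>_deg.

open belt: β = asin((r2−r1)/C) = asin(-2/61) = -1.8789°
wrap1 = π − 2β = 183.7578°
wrap2 = π + 2β = 176.2422°
tangent length = C·cosβ = 60.9672
L = r1·wrap1 + r2·wrap2 + 2·C·cosβ = 13·3.2072 + 11·3.0760 + 2·60.9672 = 197.4638

L=197.464 wrap1=183.76_deg wrap2=176.24_deg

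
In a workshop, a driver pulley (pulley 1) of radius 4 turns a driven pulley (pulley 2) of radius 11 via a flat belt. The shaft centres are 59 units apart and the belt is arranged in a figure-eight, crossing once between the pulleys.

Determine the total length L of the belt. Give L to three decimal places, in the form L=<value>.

crossed belt: β = asin((r1+r2)/C) = asin(15/59) = 14.7284°
wrap1 = wrap2 = π + 2β = 209.4568°
tangent length = C·cosβ = 57.0614
L = (r1+r2)·wrap + 2·C·cosβ = 15·3.6557 + 2·57.0614 = 168.9584

L=168.958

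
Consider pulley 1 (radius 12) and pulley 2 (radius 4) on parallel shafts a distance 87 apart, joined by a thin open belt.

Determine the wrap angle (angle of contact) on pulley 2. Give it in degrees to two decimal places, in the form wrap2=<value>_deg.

open belt: β = asin((r2−r1)/C) = asin(-8/87) = -5.2760°
wrap1 = π − 2β = 190.5521°
wrap2 = π + 2β = 169.4479°

wrap2=169.45_deg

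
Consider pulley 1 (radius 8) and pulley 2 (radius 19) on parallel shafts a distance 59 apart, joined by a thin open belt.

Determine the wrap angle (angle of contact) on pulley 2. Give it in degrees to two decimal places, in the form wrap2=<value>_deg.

open belt: β = asin((r2−r1)/C) = asin(11/59) = 10.7451°
wrap1 = π − 2β = 158.5097°
wrap2 = π + 2β = 201.4903°

wrap2=201.49_deg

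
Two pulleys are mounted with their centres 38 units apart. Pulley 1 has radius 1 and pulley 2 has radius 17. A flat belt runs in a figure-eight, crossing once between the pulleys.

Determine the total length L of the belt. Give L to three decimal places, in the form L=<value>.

L=141.246

crossed belt: β = asin((r1+r2)/C) = asin(18/38) = 28.2737°
wrap1 = wrap2 = π + 2β = 236.5474°
tangent length = C·cosβ = 33.4664
L = (r1+r2)·wrap + 2·C·cosβ = 18·4.1285 + 2·33.4664 = 141.2464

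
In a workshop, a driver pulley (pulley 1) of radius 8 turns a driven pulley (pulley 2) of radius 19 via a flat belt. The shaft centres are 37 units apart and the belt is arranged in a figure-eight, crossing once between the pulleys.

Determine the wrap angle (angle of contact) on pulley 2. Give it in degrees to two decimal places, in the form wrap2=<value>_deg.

crossed belt: β = asin((r1+r2)/C) = asin(27/37) = 46.8637°
wrap1 = wrap2 = π + 2β = 273.7275°

wrap2=273.73_deg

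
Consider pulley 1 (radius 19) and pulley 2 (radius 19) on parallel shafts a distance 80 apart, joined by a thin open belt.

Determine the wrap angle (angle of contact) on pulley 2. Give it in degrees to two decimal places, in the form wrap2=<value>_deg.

wrap2=180.00_deg

open belt: β = asin((r2−r1)/C) = asin(0/80) = 0.0000°
wrap1 = π − 2β = 180.0000°
wrap2 = π + 2β = 180.0000°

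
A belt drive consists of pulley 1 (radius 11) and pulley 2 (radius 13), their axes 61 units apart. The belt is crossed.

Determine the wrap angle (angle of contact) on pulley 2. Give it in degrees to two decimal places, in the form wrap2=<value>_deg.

wrap2=226.34_deg

crossed belt: β = asin((r1+r2)/C) = asin(24/61) = 23.1689°
wrap1 = wrap2 = π + 2β = 226.3378°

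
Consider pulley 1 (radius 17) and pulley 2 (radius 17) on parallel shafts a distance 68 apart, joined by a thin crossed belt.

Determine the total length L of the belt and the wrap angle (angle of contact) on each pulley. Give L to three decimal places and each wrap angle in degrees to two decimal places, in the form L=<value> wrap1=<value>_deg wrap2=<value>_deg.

crossed belt: β = asin((r1+r2)/C) = asin(34/68) = 30.0000°
wrap1 = wrap2 = π + 2β = 240.0000°
tangent length = C·cosβ = 58.8897
L = (r1+r2)·wrap + 2·C·cosβ = 34·4.1888 + 2·58.8897 = 260.1983

L=260.198 wrap1=240.00_deg wrap2=240.00_deg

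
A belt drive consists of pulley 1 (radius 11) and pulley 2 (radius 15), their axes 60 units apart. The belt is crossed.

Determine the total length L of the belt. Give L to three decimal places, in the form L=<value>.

L=213.135

crossed belt: β = asin((r1+r2)/C) = asin(26/60) = 25.6793°
wrap1 = wrap2 = π + 2β = 231.3586°
tangent length = C·cosβ = 54.0740
L = (r1+r2)·wrap + 2·C·cosβ = 26·4.0380 + 2·54.0740 = 213.1352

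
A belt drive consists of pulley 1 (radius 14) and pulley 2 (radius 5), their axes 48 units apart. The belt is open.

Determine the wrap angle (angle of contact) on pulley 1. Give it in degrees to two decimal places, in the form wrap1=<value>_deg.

open belt: β = asin((r2−r1)/C) = asin(-9/48) = -10.8069°
wrap1 = π − 2β = 201.6138°
wrap2 = π + 2β = 158.3862°

wrap1=201.61_deg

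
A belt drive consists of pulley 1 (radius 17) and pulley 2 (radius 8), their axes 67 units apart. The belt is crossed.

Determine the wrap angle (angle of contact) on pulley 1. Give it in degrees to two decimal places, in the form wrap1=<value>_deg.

crossed belt: β = asin((r1+r2)/C) = asin(25/67) = 21.9090°
wrap1 = wrap2 = π + 2β = 223.8181°

wrap1=223.82_deg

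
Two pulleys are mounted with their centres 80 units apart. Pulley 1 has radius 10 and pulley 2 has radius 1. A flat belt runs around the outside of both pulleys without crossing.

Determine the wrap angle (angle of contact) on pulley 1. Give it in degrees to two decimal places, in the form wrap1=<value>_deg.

open belt: β = asin((r2−r1)/C) = asin(-9/80) = -6.4594°
wrap1 = π − 2β = 192.9189°
wrap2 = π + 2β = 167.0811°

wrap1=192.92_deg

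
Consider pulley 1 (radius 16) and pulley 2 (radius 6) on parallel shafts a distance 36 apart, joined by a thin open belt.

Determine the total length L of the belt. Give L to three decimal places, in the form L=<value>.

open belt: β = asin((r2−r1)/C) = asin(-10/36) = -16.1276°
wrap1 = π − 2β = 212.2552°
wrap2 = π + 2β = 147.7448°
tangent length = C·cosβ = 34.5832
L = r1·wrap1 + r2·wrap2 + 2·C·cosβ = 16·3.7046 + 6·2.5786 + 2·34.5832 = 143.9111

L=143.911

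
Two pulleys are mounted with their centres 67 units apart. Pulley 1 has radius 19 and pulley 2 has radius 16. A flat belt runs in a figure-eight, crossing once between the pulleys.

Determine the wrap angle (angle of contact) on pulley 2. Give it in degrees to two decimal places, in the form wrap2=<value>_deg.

wrap2=242.99_deg

crossed belt: β = asin((r1+r2)/C) = asin(35/67) = 31.4926°
wrap1 = wrap2 = π + 2β = 242.9851°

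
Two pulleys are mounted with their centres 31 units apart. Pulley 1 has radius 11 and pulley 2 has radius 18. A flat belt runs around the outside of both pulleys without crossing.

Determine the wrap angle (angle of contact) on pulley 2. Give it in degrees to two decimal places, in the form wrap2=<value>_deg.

open belt: β = asin((r2−r1)/C) = asin(7/31) = 13.0503°
wrap1 = π − 2β = 153.8994°
wrap2 = π + 2β = 206.1006°

wrap2=206.10_deg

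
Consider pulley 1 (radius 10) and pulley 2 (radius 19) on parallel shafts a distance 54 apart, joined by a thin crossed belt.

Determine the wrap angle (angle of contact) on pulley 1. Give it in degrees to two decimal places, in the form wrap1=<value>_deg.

crossed belt: β = asin((r1+r2)/C) = asin(29/54) = 32.4822°
wrap1 = wrap2 = π + 2β = 244.9643°

wrap1=244.96_deg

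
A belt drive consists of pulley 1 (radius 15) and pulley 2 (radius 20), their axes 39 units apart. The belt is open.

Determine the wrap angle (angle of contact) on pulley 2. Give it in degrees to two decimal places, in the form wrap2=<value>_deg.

open belt: β = asin((r2−r1)/C) = asin(5/39) = 7.3659°
wrap1 = π − 2β = 165.2682°
wrap2 = π + 2β = 194.7318°

wrap2=194.73_deg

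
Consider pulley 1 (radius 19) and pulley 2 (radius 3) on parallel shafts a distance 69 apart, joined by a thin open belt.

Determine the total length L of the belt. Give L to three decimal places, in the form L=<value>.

L=210.842

open belt: β = asin((r2−r1)/C) = asin(-16/69) = -13.4080°
wrap1 = π − 2β = 206.8160°
wrap2 = π + 2β = 153.1840°
tangent length = C·cosβ = 67.1193
L = r1·wrap1 + r2·wrap2 + 2·C·cosβ = 19·3.6096 + 3·2.6736 + 2·67.1193 = 210.8421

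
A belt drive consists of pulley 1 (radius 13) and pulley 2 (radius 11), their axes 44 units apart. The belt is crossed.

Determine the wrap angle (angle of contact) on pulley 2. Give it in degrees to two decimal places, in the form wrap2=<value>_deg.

wrap2=246.11_deg

crossed belt: β = asin((r1+r2)/C) = asin(24/44) = 33.0557°
wrap1 = wrap2 = π + 2β = 246.1115°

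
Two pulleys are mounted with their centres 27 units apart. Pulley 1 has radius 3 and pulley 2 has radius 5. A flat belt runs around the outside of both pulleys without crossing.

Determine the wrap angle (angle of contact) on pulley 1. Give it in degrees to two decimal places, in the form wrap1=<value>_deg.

open belt: β = asin((r2−r1)/C) = asin(2/27) = 4.2480°
wrap1 = π − 2β = 171.5040°
wrap2 = π + 2β = 188.4960°

wrap1=171.50_deg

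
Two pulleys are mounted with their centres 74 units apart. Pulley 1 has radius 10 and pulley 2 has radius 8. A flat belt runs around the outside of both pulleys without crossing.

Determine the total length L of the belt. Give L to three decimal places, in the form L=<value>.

open belt: β = asin((r2−r1)/C) = asin(-2/74) = -1.5487°
wrap1 = π − 2β = 183.0974°
wrap2 = π + 2β = 176.9026°
tangent length = C·cosβ = 73.9730
L = r1·wrap1 + r2·wrap2 + 2·C·cosβ = 10·3.1957 + 8·3.0875 + 2·73.9730 = 204.6027

L=204.603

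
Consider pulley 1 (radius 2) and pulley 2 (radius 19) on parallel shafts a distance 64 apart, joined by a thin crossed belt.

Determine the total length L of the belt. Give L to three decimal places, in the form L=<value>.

crossed belt: β = asin((r1+r2)/C) = asin(21/64) = 19.1550°
wrap1 = wrap2 = π + 2β = 218.3100°
tangent length = C·cosβ = 60.4566
L = (r1+r2)·wrap + 2·C·cosβ = 21·3.8102 + 2·60.4566 = 200.9280

L=200.928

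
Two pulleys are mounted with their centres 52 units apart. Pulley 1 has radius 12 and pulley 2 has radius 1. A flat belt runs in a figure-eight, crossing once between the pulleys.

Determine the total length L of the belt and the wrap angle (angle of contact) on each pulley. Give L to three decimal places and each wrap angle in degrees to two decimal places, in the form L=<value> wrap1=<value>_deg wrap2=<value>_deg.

L=148.108 wrap1=208.96_deg wrap2=208.96_deg

crossed belt: β = asin((r1+r2)/C) = asin(13/52) = 14.4775°
wrap1 = wrap2 = π + 2β = 208.9550°
tangent length = C·cosβ = 50.3488
L = (r1+r2)·wrap + 2·C·cosβ = 13·3.6470 + 2·50.3488 = 148.1080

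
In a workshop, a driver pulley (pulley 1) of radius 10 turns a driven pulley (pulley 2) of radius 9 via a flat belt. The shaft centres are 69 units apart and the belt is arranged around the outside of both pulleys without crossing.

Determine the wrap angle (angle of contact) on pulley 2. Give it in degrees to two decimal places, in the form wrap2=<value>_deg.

open belt: β = asin((r2−r1)/C) = asin(-1/69) = -0.8304°
wrap1 = π − 2β = 181.6608°
wrap2 = π + 2β = 178.3392°

wrap2=178.34_deg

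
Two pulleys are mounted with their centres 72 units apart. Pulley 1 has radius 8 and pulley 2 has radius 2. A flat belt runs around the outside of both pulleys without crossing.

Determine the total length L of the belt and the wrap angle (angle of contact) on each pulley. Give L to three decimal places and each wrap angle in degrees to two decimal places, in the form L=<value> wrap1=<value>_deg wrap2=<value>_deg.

open belt: β = asin((r2−r1)/C) = asin(-6/72) = -4.7802°
wrap1 = π − 2β = 189.5604°
wrap2 = π + 2β = 170.4396°
tangent length = C·cosβ = 71.7496
L = r1·wrap1 + r2·wrap2 + 2·C·cosβ = 8·3.3085 + 2·2.9747 + 2·71.7496 = 175.9162

L=175.916 wrap1=189.56_deg wrap2=170.44_deg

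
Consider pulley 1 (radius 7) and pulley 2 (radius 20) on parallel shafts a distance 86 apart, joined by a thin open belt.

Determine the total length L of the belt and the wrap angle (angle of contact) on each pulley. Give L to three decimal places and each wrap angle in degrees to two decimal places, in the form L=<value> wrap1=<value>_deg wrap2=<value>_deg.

L=258.792 wrap1=162.61_deg wrap2=197.39_deg

open belt: β = asin((r2−r1)/C) = asin(13/86) = 8.6943°
wrap1 = π − 2β = 162.6114°
wrap2 = π + 2β = 197.3886°
tangent length = C·cosβ = 85.0118
L = r1·wrap1 + r2·wrap2 + 2·C·cosβ = 7·2.8381 + 20·3.4451 + 2·85.0118 = 258.7919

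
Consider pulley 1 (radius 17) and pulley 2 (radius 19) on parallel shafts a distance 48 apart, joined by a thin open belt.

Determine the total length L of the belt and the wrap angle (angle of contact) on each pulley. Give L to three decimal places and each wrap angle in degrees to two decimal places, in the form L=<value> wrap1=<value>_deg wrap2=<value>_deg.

L=209.181 wrap1=175.22_deg wrap2=184.78_deg

open belt: β = asin((r2−r1)/C) = asin(2/48) = 2.3880°
wrap1 = π − 2β = 175.2240°
wrap2 = π + 2β = 184.7760°
tangent length = C·cosβ = 47.9583
L = r1·wrap1 + r2·wrap2 + 2·C·cosβ = 17·3.0582 + 19·3.2250 + 2·47.9583 = 209.1807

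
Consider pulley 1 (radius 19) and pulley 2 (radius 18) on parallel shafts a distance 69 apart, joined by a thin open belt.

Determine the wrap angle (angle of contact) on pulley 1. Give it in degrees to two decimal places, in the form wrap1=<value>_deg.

open belt: β = asin((r2−r1)/C) = asin(-1/69) = -0.8304°
wrap1 = π − 2β = 181.6608°
wrap2 = π + 2β = 178.3392°

wrap1=181.66_deg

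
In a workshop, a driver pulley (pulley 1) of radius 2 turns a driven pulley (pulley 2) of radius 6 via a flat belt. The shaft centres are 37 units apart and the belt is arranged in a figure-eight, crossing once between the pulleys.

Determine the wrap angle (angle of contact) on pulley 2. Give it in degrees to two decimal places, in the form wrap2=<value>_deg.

crossed belt: β = asin((r1+r2)/C) = asin(8/37) = 12.4869°
wrap1 = wrap2 = π + 2β = 204.9738°

wrap2=204.97_deg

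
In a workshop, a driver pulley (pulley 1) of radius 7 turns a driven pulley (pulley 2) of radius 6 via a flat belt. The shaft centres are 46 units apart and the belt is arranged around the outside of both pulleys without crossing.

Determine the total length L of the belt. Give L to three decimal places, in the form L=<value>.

L=132.862

open belt: β = asin((r2−r1)/C) = asin(-1/46) = -1.2457°
wrap1 = π − 2β = 182.4913°
wrap2 = π + 2β = 177.5087°
tangent length = C·cosβ = 45.9891
L = r1·wrap1 + r2·wrap2 + 2·C·cosβ = 7·3.1851 + 6·3.0981 + 2·45.9891 = 132.8624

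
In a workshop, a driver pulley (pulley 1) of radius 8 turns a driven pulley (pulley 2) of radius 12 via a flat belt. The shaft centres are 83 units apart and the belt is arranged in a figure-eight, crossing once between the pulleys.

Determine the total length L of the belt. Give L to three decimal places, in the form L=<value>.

L=233.675

crossed belt: β = asin((r1+r2)/C) = asin(20/83) = 13.9434°
wrap1 = wrap2 = π + 2β = 207.8869°
tangent length = C·cosβ = 80.5543
L = (r1+r2)·wrap + 2·C·cosβ = 20·3.6283 + 2·80.5543 = 233.6749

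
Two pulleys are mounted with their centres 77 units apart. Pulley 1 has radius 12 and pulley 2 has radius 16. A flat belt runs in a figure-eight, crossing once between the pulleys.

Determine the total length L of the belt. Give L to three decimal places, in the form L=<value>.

L=252.263

crossed belt: β = asin((r1+r2)/C) = asin(28/77) = 21.3237°
wrap1 = wrap2 = π + 2β = 222.6474°
tangent length = C·cosβ = 71.7287
L = (r1+r2)·wrap + 2·C·cosβ = 28·3.8859 + 2·71.7287 = 252.2633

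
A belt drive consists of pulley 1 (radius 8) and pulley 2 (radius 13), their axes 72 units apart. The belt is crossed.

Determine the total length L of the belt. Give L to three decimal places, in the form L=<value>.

crossed belt: β = asin((r1+r2)/C) = asin(21/72) = 16.9578°
wrap1 = wrap2 = π + 2β = 213.9155°
tangent length = C·cosβ = 68.8694
L = (r1+r2)·wrap + 2·C·cosβ = 21·3.7335 + 2·68.8694 = 216.1430

L=216.143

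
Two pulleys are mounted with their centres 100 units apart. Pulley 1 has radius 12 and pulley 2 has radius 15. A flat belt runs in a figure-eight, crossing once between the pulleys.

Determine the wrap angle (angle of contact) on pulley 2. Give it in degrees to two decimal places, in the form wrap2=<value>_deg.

wrap2=211.33_deg

crossed belt: β = asin((r1+r2)/C) = asin(27/100) = 15.6643°
wrap1 = wrap2 = π + 2β = 211.3285°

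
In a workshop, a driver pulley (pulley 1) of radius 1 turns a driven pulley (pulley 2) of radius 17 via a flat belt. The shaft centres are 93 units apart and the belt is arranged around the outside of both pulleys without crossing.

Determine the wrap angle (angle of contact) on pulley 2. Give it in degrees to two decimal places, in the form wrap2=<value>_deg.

wrap2=199.81_deg

open belt: β = asin((r2−r1)/C) = asin(16/93) = 9.9066°
wrap1 = π − 2β = 160.1867°
wrap2 = π + 2β = 199.8133°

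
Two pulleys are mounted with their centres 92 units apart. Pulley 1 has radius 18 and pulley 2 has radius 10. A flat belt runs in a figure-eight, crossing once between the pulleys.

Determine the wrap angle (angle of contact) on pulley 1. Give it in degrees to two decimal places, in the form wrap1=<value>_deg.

crossed belt: β = asin((r1+r2)/C) = asin(28/92) = 17.7189°
wrap1 = wrap2 = π + 2β = 215.4379°

wrap1=215.44_deg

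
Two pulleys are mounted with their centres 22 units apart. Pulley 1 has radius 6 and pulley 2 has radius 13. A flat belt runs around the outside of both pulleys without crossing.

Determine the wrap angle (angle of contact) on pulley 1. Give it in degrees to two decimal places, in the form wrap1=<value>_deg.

wrap1=142.89_deg

open belt: β = asin((r2−r1)/C) = asin(7/22) = 18.5530°
wrap1 = π − 2β = 142.8940°
wrap2 = π + 2β = 217.1060°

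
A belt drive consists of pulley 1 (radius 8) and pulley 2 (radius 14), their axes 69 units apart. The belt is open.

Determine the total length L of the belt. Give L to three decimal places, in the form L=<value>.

open belt: β = asin((r2−r1)/C) = asin(6/69) = 4.9885°
wrap1 = π − 2β = 170.0229°
wrap2 = π + 2β = 189.9771°
tangent length = C·cosβ = 68.7386
L = r1·wrap1 + r2·wrap2 + 2·C·cosβ = 8·2.9675 + 14·3.3157 + 2·68.7386 = 207.6371

L=207.637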